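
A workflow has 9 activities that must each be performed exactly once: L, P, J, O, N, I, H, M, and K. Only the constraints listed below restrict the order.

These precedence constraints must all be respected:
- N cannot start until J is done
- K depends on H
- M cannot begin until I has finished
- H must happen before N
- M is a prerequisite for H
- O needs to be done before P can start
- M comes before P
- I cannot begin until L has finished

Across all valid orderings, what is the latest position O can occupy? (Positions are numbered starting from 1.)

The only activity forced after O (directly or by a chain) is P.
With 1 mandatory successor out of 9 activities total, the latest slot for O is 9−1 = 8, and it's reachable by doing all non-successors before O.

8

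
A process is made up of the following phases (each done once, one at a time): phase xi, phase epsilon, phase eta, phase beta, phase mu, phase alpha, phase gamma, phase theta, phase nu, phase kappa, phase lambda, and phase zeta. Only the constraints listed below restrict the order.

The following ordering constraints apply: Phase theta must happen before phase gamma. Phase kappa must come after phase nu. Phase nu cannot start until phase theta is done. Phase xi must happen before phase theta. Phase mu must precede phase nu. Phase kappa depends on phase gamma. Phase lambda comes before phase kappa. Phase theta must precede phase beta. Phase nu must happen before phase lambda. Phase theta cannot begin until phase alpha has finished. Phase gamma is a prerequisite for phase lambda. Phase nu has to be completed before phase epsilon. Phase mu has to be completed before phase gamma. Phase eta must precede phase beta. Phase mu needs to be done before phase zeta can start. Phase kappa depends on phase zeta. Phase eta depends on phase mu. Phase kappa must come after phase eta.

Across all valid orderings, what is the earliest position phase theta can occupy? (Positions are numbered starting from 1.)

3

The phases that are forced before phase theta, directly or transitively, are phase xi, phase alpha. That's 2 phases.
With 2 mandatory predecessors, the earliest phase theta can sit is position 2+1 = 3, and placing just those 2 first achieves it.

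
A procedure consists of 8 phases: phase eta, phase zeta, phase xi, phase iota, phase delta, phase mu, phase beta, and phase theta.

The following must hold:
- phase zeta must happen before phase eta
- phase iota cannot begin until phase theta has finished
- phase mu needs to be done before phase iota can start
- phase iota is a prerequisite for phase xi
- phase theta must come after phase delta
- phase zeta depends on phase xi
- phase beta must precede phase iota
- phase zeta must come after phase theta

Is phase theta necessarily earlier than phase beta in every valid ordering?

No

No chain of constraints connects phase theta to phase beta in either direction.
A valid ordering placing phase beta before phase theta exists, so the answer is no.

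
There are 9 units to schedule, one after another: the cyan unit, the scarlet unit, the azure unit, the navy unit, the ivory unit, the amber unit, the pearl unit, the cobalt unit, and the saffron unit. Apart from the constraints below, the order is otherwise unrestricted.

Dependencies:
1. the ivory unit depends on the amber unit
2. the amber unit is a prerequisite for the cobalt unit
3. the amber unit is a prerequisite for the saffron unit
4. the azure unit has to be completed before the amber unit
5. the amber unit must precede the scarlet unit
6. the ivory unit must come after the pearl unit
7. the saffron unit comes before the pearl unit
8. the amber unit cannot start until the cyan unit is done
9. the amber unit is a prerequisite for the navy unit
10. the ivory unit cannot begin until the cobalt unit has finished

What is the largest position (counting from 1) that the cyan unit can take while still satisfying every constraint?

The units that are forced after the cyan unit, directly or by a chain of constraints, are the scarlet unit, the navy unit, the ivory unit, the amber unit, the pearl unit, the cobalt unit, the saffron unit. That's 7 units.
With 7 mandatory successors out of 9 units total, the latest slot for the cyan unit is 9−7 = 2, and it's reachable by doing all non-successors before the cyan unit.

2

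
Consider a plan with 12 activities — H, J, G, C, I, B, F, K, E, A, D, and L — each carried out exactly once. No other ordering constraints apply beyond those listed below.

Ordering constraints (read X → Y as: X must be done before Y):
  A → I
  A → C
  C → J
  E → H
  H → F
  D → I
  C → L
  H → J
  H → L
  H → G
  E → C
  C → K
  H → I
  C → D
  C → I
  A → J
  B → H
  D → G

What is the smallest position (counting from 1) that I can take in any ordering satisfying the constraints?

7

Working backwards through the constraints from I, its full set of required predecessors is H, C, B, E, A, D — 6 of them.
With 6 mandatory predecessors, the earliest I can sit is position 6+1 = 7, and placing just those 6 first achieves it.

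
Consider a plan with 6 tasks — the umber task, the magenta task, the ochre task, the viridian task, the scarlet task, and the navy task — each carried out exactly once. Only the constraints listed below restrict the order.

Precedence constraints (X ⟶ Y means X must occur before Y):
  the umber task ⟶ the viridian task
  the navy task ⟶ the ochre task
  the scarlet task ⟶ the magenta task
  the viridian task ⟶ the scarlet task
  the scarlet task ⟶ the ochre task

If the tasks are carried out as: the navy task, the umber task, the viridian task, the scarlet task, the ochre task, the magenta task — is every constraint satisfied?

Yes

Every stated constraint is respected: the navy task sits at position 1, ahead of the ochre task at position 5, and each of the other listed pairs likewise has the predecessor earlier in the sequence.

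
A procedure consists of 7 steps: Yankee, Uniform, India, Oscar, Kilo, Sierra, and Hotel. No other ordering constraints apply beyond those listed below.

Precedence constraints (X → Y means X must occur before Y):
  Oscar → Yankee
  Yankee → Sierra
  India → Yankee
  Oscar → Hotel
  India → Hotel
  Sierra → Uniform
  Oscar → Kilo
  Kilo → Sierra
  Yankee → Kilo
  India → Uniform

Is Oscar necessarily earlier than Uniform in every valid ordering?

Yes

Tracing the constraints gives a chain: Oscar → Yankee → Sierra → Uniform.
So Oscar must precede Uniform in any valid ordering.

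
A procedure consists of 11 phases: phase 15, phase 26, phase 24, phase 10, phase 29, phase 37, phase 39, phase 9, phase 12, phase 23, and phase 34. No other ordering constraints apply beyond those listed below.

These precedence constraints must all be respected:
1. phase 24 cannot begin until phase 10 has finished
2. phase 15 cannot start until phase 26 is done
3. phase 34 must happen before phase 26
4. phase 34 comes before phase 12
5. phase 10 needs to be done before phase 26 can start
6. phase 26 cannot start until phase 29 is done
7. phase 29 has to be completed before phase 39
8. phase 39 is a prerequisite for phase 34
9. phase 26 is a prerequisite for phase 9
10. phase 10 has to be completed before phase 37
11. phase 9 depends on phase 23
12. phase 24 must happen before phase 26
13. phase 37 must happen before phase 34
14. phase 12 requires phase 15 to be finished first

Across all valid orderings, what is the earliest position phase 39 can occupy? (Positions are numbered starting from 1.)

2

The only phase forced before phase 39 (directly or transitively) is phase 29.
With 1 mandatory predecessor, the earliest phase 39 can sit is position 1+1 = 2, and placing just that one first achieves it.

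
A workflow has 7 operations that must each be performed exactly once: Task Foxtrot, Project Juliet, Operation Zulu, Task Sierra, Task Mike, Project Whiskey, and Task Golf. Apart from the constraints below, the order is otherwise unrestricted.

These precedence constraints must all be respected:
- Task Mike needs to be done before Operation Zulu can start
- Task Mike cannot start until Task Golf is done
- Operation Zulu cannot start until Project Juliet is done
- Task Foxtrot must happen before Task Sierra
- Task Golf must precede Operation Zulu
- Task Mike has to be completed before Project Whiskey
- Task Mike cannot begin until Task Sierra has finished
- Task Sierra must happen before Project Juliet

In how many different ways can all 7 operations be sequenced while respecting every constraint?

The operations with no prerequisites are Task Foxtrot, Task Golf; any of them can be placed first.
Systematically extending each partial ordering one operation at a time and counting, there are 17 complete orderings.

17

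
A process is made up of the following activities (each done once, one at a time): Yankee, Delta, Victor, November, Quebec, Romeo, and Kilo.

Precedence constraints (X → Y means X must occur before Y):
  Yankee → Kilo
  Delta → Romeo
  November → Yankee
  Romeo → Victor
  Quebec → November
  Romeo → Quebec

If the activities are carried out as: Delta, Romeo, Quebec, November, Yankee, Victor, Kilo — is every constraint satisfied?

Checking each listed constraint against this order: for instance, Romeo is in position 2 and Victor in position 6, so that constraint holds — and the remaining constraints check out the same way.

Yes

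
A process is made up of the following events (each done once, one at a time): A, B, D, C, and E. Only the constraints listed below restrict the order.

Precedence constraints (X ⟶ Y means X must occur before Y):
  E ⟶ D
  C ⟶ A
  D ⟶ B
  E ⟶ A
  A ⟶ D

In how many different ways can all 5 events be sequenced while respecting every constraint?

The events with no prerequisites are C, E; any of them can be placed first.
Systematically extending each partial ordering one event at a time and counting, there are 2 complete orderings.

2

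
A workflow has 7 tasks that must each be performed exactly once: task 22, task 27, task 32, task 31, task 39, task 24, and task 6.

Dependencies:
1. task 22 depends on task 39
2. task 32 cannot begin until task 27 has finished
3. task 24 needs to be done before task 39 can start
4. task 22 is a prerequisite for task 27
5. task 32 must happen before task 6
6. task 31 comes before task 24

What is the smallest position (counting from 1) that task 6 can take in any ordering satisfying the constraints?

Working backwards through the constraints from task 6, its full set of required predecessors is task 22, task 27, task 32, task 31, task 39, task 24 — 6 of them.
With 6 mandatory predecessors, the earliest task 6 can sit is position 6+1 = 7, and placing just those 6 first achieves it.

7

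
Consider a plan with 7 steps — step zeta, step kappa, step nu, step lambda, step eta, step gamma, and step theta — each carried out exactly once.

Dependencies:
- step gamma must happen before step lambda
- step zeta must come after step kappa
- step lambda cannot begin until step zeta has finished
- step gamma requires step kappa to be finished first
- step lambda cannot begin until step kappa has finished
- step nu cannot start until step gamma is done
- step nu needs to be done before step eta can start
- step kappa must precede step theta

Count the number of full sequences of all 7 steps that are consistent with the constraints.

54

Step kappa is the only step with nothing required before it, so every ordering starts there.
Enumerating by repeatedly choosing an available step (one whose prerequisites are all placed) gives 54 distinct complete orderings.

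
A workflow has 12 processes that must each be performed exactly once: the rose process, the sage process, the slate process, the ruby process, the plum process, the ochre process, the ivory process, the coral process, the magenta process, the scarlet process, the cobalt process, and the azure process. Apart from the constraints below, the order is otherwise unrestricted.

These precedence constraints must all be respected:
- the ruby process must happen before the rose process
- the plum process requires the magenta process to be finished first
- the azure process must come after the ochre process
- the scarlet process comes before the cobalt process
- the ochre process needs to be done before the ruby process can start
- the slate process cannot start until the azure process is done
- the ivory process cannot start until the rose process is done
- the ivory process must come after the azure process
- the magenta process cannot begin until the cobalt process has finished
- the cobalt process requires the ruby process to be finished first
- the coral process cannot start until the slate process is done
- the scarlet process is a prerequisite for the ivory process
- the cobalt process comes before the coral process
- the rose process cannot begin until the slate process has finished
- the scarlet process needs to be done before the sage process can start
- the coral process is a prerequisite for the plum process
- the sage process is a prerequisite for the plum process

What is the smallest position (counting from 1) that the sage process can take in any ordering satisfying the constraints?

Working backwards through the constraints from the sage process, its only required predecessor is the scarlet process.
So at minimum 1 process comes before the sage process, putting the sage process no earlier than position 2. That position is achievable by scheduling exactly that predecessor first.

2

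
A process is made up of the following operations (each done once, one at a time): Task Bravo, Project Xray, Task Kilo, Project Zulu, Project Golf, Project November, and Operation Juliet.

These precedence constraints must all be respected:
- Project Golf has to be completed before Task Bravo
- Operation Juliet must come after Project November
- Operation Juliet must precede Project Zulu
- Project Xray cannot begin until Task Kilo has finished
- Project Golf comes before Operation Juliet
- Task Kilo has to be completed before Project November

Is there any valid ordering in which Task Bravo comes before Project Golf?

No

Following Project Golf → Task Bravo, Project Golf must precede Task Bravo in every valid ordering.
Hence Task Bravo can never be scheduled before Project Golf.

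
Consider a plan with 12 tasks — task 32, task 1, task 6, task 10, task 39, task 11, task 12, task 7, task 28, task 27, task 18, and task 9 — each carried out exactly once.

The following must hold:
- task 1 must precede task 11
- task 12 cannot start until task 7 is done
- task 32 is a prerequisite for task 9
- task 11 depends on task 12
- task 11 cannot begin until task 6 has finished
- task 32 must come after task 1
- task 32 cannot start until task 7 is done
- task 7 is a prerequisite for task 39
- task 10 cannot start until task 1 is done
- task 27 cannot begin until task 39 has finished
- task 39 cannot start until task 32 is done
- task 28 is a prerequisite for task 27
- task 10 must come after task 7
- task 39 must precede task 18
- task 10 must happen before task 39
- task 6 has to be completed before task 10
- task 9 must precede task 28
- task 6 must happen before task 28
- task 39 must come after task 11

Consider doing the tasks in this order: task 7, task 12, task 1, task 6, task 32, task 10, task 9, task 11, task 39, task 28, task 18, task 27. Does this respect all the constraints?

Checking each listed constraint against this order: for instance, task 7 is in position 1 and task 39 in position 9, so that constraint holds — and the remaining constraints check out the same way.

Yes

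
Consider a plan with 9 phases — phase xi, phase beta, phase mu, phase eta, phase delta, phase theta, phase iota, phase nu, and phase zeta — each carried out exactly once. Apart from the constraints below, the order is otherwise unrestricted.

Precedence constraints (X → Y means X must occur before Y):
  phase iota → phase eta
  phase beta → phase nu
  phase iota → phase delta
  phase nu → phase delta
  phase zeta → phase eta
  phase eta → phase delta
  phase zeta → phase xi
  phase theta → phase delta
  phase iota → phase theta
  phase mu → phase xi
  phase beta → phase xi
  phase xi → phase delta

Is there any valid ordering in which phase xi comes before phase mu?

No

There is a dependency chain phase mu → phase xi, so phase xi always comes after phase mu.
Hence phase xi can never be scheduled before phase mu.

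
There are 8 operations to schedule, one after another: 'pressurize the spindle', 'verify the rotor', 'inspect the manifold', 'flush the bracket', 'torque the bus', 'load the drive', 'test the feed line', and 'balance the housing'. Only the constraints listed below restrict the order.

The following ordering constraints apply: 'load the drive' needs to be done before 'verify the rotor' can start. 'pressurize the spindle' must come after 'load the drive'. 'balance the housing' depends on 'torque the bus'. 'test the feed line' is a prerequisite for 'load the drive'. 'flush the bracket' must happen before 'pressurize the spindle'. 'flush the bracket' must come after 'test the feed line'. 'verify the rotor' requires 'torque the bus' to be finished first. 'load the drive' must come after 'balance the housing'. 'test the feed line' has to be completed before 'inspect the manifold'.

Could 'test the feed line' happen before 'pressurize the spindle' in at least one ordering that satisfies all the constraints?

Yes

Every valid ordering already has 'test the feed line' before 'pressurize the spindle' (the constraints require it), so in particular at least one does.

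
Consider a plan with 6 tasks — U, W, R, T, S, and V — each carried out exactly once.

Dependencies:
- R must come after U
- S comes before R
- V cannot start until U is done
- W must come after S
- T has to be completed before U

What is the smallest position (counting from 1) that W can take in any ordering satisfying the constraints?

2

Working backwards through the constraints from W, its only required predecessor is S.
With 1 mandatory predecessor, the earliest W can sit is position 1+1 = 2, and placing just that one first achieves it.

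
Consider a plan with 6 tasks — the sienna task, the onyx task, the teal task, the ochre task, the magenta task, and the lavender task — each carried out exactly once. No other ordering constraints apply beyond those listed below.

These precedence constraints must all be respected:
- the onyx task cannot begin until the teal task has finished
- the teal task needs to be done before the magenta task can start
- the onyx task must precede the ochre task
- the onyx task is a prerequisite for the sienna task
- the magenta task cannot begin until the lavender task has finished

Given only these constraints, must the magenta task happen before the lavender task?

The constraints actually force the lavender task before the magenta task (via the lavender task → the magenta task), not the other way around.
So the magenta task never precedes the lavender task.

No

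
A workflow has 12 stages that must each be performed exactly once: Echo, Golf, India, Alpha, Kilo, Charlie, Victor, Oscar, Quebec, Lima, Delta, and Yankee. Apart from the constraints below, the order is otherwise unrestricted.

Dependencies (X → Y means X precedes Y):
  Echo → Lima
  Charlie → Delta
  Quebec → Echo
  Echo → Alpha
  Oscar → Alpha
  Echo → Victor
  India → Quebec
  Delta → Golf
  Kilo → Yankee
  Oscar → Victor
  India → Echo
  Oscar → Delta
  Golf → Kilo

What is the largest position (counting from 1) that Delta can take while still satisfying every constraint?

The stages that are forced after Delta, directly or by a chain of constraints, are Golf, Kilo, Yankee. That's 3 stages.
With 3 mandatory successors out of 12 stages total, the latest slot for Delta is 12−3 = 9, and it's reachable by doing all non-successors before Delta.

9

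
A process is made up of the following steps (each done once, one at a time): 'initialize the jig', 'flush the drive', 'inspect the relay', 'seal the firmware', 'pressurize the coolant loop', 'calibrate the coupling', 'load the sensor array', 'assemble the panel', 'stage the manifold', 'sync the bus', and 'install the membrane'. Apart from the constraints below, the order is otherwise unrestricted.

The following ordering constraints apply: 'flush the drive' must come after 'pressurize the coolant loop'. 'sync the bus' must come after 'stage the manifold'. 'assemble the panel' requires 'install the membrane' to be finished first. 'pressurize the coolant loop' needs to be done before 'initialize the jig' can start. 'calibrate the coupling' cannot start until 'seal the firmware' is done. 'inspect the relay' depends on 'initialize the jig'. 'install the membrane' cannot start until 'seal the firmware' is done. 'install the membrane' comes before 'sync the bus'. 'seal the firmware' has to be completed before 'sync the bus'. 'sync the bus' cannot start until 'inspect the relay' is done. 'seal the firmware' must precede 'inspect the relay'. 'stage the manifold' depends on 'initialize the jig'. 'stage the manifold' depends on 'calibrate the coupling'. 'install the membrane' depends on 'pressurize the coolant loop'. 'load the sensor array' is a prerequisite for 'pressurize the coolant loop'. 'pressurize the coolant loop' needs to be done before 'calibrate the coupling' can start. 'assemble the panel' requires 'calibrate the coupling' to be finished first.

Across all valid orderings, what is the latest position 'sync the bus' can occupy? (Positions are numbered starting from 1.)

No constraint forces any step after 'sync the bus', so it can be placed last, in position 11.

11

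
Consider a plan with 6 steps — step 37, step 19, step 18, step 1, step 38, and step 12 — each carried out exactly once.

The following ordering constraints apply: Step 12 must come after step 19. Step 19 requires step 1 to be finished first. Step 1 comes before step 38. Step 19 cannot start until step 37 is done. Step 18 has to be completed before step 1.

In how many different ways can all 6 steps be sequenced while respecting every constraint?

10

The steps with no prerequisites are step 37, step 18; any of them can be placed first.
Enumerating by repeatedly choosing an available step (one whose prerequisites are all placed) gives 10 distinct complete orderings.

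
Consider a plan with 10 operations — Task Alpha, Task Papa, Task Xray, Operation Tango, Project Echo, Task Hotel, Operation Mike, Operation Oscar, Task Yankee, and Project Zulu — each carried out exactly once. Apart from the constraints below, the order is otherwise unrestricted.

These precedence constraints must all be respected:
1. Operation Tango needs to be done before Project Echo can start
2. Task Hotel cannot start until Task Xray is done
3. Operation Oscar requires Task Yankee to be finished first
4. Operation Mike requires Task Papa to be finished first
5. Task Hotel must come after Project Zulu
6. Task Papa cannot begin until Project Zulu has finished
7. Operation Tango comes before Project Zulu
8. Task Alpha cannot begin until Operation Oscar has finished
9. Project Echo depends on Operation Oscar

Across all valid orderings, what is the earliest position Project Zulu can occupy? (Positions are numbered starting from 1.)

2

Working backwards through the constraints from Project Zulu, its only required predecessor is Operation Tango.
So at minimum 1 operation comes before Project Zulu, putting Project Zulu no earlier than position 2. That position is achievable by scheduling exactly that predecessor first.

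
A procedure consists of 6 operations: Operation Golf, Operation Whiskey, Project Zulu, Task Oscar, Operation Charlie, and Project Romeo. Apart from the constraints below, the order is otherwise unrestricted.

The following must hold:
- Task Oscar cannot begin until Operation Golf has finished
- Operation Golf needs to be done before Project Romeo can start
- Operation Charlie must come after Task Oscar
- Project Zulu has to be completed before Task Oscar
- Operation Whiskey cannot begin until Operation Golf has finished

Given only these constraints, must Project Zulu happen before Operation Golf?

No chain of constraints connects Project Zulu to Operation Golf in either direction.
There exist valid orderings with Operation Golf before Project Zulu, so Project Zulu is not required to come first.

No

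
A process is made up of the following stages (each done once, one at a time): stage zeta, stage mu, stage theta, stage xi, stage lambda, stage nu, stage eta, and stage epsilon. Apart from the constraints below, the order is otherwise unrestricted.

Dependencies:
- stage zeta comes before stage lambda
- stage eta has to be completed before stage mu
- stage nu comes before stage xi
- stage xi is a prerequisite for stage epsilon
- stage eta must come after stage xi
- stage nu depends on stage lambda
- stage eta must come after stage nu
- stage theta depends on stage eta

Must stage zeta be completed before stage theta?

Following the dependencies: stage zeta → stage lambda → stage nu → stage eta → stage theta.
Hence stage zeta necessarily comes before stage theta.

Yes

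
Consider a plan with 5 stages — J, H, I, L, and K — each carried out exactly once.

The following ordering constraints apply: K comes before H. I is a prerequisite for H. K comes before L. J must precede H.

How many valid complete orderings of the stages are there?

The stages with no prerequisites are J, I, K; any of them can be placed first.
Enumerating by repeatedly choosing an available stage (one whose prerequisites are all placed) gives 18 distinct complete orderings.

18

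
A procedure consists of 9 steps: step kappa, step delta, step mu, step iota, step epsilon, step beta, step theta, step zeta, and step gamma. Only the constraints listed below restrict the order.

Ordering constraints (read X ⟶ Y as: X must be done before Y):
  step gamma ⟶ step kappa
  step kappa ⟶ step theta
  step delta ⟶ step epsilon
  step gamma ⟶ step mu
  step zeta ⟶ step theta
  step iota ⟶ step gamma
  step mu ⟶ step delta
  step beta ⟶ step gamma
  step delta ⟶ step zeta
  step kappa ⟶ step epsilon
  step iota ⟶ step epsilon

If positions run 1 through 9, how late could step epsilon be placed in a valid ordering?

Nothing depends on step epsilon, so it can be the final step, position 9.

9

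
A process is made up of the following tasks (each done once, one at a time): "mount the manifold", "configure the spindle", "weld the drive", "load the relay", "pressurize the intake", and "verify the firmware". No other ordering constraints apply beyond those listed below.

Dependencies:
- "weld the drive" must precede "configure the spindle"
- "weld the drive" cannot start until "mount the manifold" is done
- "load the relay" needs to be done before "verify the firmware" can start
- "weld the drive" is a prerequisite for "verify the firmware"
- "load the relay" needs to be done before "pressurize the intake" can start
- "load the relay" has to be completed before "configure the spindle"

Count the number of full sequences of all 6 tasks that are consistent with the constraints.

2 tasks have no prerequisites ("mount the manifold", "load the relay"), so any of them could come first.
Enumerating by repeatedly choosing an available task (one whose prerequisites are all placed) gives 24 distinct complete orderings.

24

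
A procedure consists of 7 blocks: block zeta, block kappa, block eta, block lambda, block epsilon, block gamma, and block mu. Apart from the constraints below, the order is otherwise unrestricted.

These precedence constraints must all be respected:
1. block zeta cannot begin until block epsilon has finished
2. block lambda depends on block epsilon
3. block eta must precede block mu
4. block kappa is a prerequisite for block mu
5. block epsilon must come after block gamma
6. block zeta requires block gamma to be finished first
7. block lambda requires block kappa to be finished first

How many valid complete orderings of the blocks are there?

3 blocks have no prerequisites (block kappa, block eta, block gamma), so any of them could come first.
Systematically extending each partial ordering one block at a time and counting, there are 117 complete orderings.

117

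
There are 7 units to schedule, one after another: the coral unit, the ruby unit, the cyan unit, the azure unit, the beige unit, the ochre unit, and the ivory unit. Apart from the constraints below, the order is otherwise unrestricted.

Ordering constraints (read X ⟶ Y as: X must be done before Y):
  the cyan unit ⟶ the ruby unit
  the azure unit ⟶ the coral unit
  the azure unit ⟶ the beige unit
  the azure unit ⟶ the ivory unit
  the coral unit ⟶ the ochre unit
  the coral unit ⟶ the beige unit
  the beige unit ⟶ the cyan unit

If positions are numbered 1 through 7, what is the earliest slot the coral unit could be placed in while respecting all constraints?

Working backwards through the constraints from the coral unit, its only required predecessor is the azure unit.
So at minimum 1 unit comes before the coral unit, putting the coral unit no earlier than position 2. That position is achievable by scheduling exactly that predecessor first.

2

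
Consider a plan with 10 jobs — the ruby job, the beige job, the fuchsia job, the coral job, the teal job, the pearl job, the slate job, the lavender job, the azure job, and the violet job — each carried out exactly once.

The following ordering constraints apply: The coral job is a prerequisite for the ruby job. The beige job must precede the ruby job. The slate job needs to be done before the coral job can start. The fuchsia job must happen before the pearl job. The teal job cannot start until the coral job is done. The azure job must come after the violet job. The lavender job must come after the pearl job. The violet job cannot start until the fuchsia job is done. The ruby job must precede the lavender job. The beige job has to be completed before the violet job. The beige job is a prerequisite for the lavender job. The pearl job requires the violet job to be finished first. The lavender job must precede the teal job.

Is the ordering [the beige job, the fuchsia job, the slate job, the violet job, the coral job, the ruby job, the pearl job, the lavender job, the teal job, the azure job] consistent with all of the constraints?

Going through the constraints one by one, each required predecessor appears earlier in the sequence than its dependent — e.g. the beige job (position 1) is before the lavender job (position 8), as required.

Yes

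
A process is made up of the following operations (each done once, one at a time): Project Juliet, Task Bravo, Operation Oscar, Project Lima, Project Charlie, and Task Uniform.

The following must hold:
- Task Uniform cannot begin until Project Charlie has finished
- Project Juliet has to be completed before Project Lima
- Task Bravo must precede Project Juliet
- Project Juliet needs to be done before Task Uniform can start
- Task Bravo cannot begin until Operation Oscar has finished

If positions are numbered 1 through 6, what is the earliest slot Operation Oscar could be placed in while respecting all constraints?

1

Operation Oscar has no prerequisites at all, so it can go in position 1.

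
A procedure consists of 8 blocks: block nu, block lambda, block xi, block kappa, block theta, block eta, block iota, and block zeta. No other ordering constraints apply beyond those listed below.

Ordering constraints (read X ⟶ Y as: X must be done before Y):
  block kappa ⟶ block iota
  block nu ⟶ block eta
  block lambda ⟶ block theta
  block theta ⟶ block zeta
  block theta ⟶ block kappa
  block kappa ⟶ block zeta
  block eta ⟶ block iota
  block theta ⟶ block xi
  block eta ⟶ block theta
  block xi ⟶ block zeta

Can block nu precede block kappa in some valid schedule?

The constraints force block nu before block kappa, so yes — every valid ordering has block nu earlier.

Yes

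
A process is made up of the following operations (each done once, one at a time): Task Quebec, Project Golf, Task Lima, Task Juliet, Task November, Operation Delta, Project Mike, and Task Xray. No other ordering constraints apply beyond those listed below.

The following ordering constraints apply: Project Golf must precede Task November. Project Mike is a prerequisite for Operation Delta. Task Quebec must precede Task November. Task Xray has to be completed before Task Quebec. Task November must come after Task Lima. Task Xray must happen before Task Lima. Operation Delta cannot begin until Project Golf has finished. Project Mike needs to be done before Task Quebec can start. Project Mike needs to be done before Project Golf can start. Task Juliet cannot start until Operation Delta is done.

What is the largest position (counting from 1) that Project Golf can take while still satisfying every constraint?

5

The operations that are forced after Project Golf, directly or by a chain of constraints, are Task Juliet, Task November, Operation Delta. That's 3 operations.
So at least 3 operations follow Project Golf, putting Project Golf no later than position 5. That position is achievable by scheduling everything else first.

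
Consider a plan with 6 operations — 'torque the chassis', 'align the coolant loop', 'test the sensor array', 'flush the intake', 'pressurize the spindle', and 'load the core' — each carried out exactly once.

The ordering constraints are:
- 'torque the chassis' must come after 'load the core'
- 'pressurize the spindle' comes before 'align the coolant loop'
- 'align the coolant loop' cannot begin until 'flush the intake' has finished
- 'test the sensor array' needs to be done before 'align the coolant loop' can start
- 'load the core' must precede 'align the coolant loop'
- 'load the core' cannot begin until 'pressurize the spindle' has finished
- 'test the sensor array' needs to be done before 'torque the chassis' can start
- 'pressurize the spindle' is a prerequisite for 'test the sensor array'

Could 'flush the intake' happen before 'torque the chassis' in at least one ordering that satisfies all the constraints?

Yes

No chain of constraints runs from 'torque the chassis' to 'flush the intake', so 'torque the chassis' is not required to come first.
That means at least one valid schedule has 'flush the intake' before 'torque the chassis'.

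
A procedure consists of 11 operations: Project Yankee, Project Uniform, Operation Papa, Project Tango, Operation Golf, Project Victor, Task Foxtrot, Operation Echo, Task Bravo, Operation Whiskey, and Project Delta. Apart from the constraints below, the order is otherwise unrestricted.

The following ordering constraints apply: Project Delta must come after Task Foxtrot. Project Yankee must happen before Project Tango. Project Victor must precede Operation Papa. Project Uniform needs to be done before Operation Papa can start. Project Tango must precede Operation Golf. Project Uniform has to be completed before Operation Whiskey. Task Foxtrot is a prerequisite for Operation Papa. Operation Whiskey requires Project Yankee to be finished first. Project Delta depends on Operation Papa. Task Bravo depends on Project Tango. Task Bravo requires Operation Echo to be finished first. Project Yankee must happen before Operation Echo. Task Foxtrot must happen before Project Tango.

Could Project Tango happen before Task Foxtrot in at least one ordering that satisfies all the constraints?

No

The constraints give a chain Task Foxtrot → Project Tango, which forces Task Foxtrot before Project Tango.
So no valid ordering can have Project Tango before Task Foxtrot.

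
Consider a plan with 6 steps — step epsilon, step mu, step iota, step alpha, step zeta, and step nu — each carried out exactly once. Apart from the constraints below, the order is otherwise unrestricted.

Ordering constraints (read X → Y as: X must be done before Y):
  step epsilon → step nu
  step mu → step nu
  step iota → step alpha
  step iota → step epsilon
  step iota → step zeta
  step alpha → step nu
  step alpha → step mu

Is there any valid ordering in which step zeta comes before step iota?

There is a dependency chain step iota → step zeta, so step zeta always comes after step iota.
So no valid ordering can have step zeta before step iota.

No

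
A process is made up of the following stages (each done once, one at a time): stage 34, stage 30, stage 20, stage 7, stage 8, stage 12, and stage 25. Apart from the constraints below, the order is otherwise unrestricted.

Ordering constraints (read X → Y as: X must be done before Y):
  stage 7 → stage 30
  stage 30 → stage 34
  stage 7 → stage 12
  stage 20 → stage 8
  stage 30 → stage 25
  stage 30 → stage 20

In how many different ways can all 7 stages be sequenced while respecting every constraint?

Stage 7 is the only stage with nothing required before it, so every ordering starts there.
Counting all ways to extend the partial order to a total order gives 72.

72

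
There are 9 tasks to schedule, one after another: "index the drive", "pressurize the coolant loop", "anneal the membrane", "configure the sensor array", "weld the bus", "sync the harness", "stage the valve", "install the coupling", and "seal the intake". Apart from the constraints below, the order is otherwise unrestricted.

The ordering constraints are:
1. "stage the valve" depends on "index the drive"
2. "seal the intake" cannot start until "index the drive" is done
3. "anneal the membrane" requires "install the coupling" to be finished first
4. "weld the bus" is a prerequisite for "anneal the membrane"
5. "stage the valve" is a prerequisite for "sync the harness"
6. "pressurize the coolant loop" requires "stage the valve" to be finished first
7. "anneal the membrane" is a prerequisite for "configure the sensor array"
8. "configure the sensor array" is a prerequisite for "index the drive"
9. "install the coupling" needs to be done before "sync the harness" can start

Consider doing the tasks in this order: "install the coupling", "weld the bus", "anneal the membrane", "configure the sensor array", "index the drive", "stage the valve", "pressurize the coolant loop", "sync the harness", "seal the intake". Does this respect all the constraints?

Every stated constraint is respected: "install the coupling" sits at position 1, ahead of "sync the harness" at position 8, and each of the other listed pairs likewise has the predecessor earlier in the sequence.

Yes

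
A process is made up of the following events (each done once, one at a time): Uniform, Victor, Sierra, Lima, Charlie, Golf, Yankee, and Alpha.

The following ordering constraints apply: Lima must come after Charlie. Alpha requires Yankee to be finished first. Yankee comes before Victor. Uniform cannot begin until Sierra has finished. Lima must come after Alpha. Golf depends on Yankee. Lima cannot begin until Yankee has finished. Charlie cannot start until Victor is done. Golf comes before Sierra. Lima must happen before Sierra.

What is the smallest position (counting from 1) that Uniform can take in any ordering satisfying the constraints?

Every event that must precede Uniform has to come before it. Tracing all chains that end at Uniform, those events are: Victor, Sierra, Lima, Charlie, Golf, Yankee, Alpha — 7 in total.
So at minimum 7 events come before Uniform, putting Uniform no earlier than position 8. That position is achievable by scheduling exactly those predecessors first.

8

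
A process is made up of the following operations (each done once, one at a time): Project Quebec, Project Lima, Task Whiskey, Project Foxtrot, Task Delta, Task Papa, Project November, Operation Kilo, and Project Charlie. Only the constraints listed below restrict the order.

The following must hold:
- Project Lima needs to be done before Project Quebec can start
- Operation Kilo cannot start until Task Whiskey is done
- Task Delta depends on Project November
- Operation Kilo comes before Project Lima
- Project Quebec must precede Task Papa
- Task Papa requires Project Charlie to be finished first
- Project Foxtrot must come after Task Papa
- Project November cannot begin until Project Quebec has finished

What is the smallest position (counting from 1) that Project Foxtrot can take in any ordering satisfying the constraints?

Every operation that must precede Project Foxtrot has to come before it. Tracing all chains that end at Project Foxtrot, those operations are: Project Quebec, Project Lima, Task Whiskey, Task Papa, Operation Kilo, Project Charlie — 6 in total.
So at minimum 6 operations come before Project Foxtrot, putting Project Foxtrot no earlier than position 7. That position is achievable by scheduling exactly those predecessors first.

7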